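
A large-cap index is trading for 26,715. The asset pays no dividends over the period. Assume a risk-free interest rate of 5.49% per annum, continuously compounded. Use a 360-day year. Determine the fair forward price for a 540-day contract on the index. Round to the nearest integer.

29,008

F = S·e^(rT) = 26715 · e^(0.0549 × 540/360)
= 26715 · e^0.082350 = 26715 × 1.085836
F = 29,008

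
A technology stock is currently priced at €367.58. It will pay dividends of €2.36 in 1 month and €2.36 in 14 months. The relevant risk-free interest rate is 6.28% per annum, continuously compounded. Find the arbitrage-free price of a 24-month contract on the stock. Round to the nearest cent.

€411.62

PV(dividends) I = 2.36·e^(−0.0628·1/12) + 2.36·e^(−0.0628·14/12)
I = 2.3477 + 2.1933 = 4.5410
F = (S − I)·e^(rT) = (367.58 − 4.5410) · e^(0.0628·24/12)
= 363.0390 · e^0.125600 = 363.0390 × 1.133829 = €411.62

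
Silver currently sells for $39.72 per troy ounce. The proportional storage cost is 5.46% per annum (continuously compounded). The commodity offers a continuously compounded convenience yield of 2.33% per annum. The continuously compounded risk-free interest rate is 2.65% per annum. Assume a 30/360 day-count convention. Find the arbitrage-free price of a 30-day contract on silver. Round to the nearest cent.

Net carry = r + u − y = 0.0265 + 0.0546 − 0.0233 = 0.0578
F = S·e^((r+u−y)T) = 39.72 · e^(0.0578 × 30/360) = 39.72 · e^0.004817
= 39.72 × 1.004829 = $39.91 per troy ounce

$39.91 per troy ounce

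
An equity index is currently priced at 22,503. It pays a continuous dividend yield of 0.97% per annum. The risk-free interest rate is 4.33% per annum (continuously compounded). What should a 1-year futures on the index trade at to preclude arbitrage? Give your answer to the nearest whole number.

23,272

F = S·e^((r − q)T) = 22503 · e^((0.0433 − 0.0097) × 1)
= 22503 · e^0.033600 = 22503 × 1.034171
F = 23,272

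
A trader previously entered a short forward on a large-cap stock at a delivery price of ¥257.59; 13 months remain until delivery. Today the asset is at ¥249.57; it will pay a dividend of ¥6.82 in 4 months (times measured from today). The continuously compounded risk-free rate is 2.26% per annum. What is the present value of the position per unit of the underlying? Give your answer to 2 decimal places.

¥8.56

PV(remaining dividends) I = 6.82·e^(−0.0226·4/12) = 6.7688
Current forward F = (S − I)·e^(rT) = (249.57 − 6.7688)·e^(0.0226·13/12) = 242.8012 × 1.024786 = 248.8193
Value (long) = (F − K)·e^(−rT) = (248.8193 − 257.59) × 0.975814 = -8.5586
Short position value = −(long value) = ¥8.56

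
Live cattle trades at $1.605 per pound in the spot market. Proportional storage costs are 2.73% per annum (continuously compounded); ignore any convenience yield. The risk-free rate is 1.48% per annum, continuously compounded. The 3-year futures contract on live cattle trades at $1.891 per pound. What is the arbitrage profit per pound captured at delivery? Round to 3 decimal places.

$0.070 per pound

Fair futures: F* = S·e^(carry·T), with carry = (r + u) = 0.0148 + 0.0273 = 0.0421
F* = 1.605 · e^(0.0421 × 3) = 1.605 · e^0.126300 = 1.605 × 1.134623 = $1.8211
Market $1.891 > fair $1.8211: forward overpriced → cash-and-carry (buy spot, short the forward).
At maturity, profit = |F_mkt − F*| = |1.891 − 1.8211| = $0.070 per pound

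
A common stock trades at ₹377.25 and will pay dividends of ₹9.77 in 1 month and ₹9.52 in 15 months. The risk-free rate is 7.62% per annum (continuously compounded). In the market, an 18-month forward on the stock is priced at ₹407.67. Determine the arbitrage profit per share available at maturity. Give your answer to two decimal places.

PV(dividends) I = 9.77·e^(−0.0762·1/12) + 9.52·e^(−0.0762·15/12) = 18.3632
Fair forward F* = (S − I)·e^(rT) = (377.25 − 18.3632)·e^0.114300 = 358.8868 × 1.121088 = 402.3437
Market ₹407.67 > fair 402.3437: forward overpriced → cash-and-carry (borrow at r, buy the stock and collect the dividends, short the forward).
Profit at T = |F_mkt − F*| = |407.67 − 402.3437| = ₹5.33 per share

₹5.33 per share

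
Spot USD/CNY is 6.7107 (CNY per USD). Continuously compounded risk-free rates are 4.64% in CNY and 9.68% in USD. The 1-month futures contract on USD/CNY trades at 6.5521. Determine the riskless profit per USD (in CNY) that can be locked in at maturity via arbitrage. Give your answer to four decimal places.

0.1305 per USD (in CNY)

Fair futures: F* = S·e^(carry·T), with carry = (r_CNY − r_USD) = 0.0464 − 0.0968 = -0.0504
F* = 6.7107 · e^(-0.0504 × 1/12) = 6.7107 · e^-0.004200 = 6.7107 × 0.995809 = 6.6826
Market 6.5521 < fair 6.6826: forward underpriced → reverse cash-and-carry (short spot, go long the forward).
At maturity, profit = |F_mkt − F*| = |6.5521 − 6.6826| = 0.1305 per USD (in CNY)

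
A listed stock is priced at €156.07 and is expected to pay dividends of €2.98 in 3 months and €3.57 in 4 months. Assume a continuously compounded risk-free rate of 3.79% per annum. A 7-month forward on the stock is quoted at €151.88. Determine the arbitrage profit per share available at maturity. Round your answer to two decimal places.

€1.06 per share

PV(dividends) I = 2.98·e^(−0.0379·3/12) + 3.57·e^(−0.0379·4/12) = 6.4771
Fair forward F* = (S − I)·e^(rT) = (156.07 − 6.4771)·e^0.022108 = 149.5929 × 1.022354 = 152.9369
Market €151.88 < fair 152.9369: forward underpriced → reverse cash-and-carry (short the stock, invest proceeds at r, pay the dividends, go long the forward).
Profit at T = |F_mkt − F*| = |151.88 − 152.9369| = €1.06 per share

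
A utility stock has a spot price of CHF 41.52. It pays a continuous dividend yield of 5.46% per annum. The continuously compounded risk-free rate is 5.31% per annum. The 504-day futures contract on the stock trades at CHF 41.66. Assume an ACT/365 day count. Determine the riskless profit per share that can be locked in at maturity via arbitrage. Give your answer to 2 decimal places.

CHF 0.23 per share

Fair futures: F* = S·e^(carry·T), with carry = (r − q) = 0.0531 − 0.0546 = -0.0015
F* = 41.52 · e^(-0.0015 × 504/365) = 41.52 · e^-0.002071 = 41.52 × 0.997931 = CHF 41.4341
Market CHF 41.66 > fair CHF 41.4341: forward overpriced → cash-and-carry (buy spot, short the forward).
At maturity, profit = |F_mkt − F*| = |41.66 − 41.4341| = CHF 0.23 per share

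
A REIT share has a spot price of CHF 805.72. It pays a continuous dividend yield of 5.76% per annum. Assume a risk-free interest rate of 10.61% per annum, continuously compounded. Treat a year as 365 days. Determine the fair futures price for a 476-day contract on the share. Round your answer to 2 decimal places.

CHF 858.33

F = S·e^((r − q)T) = 805.72 · e^((0.1061 − 0.0576) × 476/365)
= 805.72 · e^0.063249 = 805.72 × 1.065292
F = CHF 858.33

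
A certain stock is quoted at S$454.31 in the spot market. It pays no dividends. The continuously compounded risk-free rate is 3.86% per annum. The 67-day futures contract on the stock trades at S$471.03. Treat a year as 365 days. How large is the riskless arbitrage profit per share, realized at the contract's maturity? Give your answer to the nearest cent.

S$13.49 per share

Fair futures: F* = S·e^(carry·T), with carry = r = 0.0386
F* = 454.31 · e^(0.0386 × 67/365) = 454.31 · e^0.007085 = 454.31 × 1.007110 = S$457.5401
Market S$471.03 > fair S$457.5401: forward overpriced → cash-and-carry (buy spot, short the forward).
At maturity, profit = |F_mkt − F*| = |471.03 − 457.5401| = S$13.49 per share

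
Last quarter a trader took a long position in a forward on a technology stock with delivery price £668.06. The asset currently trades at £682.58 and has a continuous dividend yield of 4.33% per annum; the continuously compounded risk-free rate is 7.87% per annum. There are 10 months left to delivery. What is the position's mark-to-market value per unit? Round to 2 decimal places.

£32.74

Current fair forward for the remaining 10 months: F = S·e^((r − q)·T), (r − q) = 0.0787 − 0.0433 = 0.0354
F = 682.58 · e^(0.0354 × 10/12) = 682.58 × 1.029939 = 703.0158
Value of long forward = (F − K)·e^(−rT) = (703.0158 − 668.06) · e^(−0.0787·10/12)
= 34.9558 × 0.936521 = 32.74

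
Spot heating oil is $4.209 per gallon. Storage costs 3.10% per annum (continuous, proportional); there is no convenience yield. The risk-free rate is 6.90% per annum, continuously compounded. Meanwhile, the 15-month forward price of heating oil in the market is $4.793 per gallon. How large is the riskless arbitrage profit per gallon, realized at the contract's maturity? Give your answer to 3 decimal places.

$0.024 per gallon

Fair forward: F* = S·e^(carry·T), with carry = (r + u) = 0.0690 + 0.0310 = 0.1000
F* = 4.209 · e^(0.1000 × 15/12) = 4.209 · e^0.125000 = 4.209 × 1.133148 = $4.7694
Market $4.793 > fair $4.7694: forward overpriced → cash-and-carry (buy spot, short the forward).
At maturity, profit = |F_mkt − F*| = |4.793 − 4.7694| = $0.024 per gallon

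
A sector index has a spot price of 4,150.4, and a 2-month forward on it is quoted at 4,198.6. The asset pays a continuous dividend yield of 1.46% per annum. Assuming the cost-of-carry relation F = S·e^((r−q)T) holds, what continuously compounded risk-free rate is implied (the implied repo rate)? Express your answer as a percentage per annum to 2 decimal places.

8.39%

From F = S·e^((r−q)T): (r − q) = ln(F/S)/T
ln(4198.6/4150.4) = ln(1.011613) = 0.011546
(r − q) = 0.011546 / (2/12) = 0.069276
r = ln(F/S)/T + q = 0.069276 + 0.0146 = 0.083876
r = 8.39%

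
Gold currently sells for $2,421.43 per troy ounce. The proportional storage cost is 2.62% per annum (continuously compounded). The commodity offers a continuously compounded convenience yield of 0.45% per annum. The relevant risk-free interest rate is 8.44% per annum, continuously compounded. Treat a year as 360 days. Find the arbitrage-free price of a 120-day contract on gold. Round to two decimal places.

$2,508.60 per troy ounce

Net carry = r + u − y = 0.0844 + 0.0262 − 0.0045 = 0.1061
F = S·e^((r+u−y)T) = 2421.43 · e^(0.1061 × 120/360) = 2421.43 · e^0.03536667
= 2421.43 × 1.03599951 = $2,508.60 per troy ounce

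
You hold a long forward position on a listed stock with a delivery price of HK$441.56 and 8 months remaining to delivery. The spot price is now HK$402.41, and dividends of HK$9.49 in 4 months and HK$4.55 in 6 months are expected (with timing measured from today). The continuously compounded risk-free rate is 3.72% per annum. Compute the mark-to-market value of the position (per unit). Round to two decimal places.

-HK$42.17

PV(remaining dividends) I = 9.49·e^(−0.0372·4/12) + 4.55·e^(−0.0372·6/12) = 13.8392
Current forward F = (S − I)·e^(rT) = (402.41 − 13.8392)·e^(0.0372·8/12) = 388.5708 × 1.025110 = 398.3278
Value (long) = (F − K)·e^(−rT) = (398.3278 − 441.56) × 0.975505 = -42.1732
Value = -HK$42.17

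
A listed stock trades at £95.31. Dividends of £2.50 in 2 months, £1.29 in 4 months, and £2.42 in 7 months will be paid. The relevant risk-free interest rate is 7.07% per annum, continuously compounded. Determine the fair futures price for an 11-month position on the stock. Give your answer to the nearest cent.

PV(dividends) I = 2.50·e^(−0.0707·2/12) + 1.29·e^(−0.0707·4/12) + 2.42·e^(−0.0707·7/12)
I = 2.4707 + 1.2600 + 2.3222 = 6.0529
F = (S − I)·e^(rT) = (95.31 − 6.0529) · e^(0.0707·11/12)
= 89.2571 · e^0.064808 = 89.2571 × 1.066954 = £95.23

£95.23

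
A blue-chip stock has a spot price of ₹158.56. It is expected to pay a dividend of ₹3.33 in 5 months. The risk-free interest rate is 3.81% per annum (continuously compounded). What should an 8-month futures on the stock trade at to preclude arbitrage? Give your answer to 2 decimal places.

PV(dividends) I = 3.33·e^(−0.0381·5/12)
I = 3.2776
F = (S − I)·e^(rT) = (158.56 − 3.2776) · e^(0.0381·8/12)
= 155.2824 · e^0.025400 = 155.2824 × 1.025725 = ₹159.28

₹159.28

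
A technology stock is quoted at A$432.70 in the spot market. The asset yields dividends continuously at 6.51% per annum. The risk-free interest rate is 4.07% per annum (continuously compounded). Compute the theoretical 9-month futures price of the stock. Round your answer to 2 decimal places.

A$424.85

F = S·e^((r − q)T) = 432.70 · e^((0.0407 − 0.0651) × 9/12)
= 432.70 · e^-0.018300 = 432.70 × 0.981866
F = A$424.85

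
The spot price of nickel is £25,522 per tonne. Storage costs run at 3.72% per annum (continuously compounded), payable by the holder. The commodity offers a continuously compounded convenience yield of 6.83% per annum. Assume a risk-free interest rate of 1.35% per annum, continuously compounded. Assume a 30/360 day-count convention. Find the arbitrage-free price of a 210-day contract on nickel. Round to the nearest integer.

£25,261 per tonne

Net carry = r + u − y = 0.0135 + 0.0372 − 0.0683 = -0.0176
F = S·e^((r+u−y)T) = 25522 · e^(-0.0176 × 210/360) = 25522 · e^-0.010267
= 25522 × 0.989786 = £25,261 per tonne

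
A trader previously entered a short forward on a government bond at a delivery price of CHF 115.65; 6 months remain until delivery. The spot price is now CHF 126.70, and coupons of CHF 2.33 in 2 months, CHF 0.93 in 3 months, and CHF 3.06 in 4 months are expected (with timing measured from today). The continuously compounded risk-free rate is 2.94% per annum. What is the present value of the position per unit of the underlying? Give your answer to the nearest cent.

-CHF 6.47

PV(remaining coupons) I = 2.33·e^(−0.0294·2/12) + 0.93·e^(−0.0294·3/12) + 3.06·e^(−0.0294·4/12) = 6.2720
Current forward F = (S − I)·e^(rT) = (126.70 − 6.2720)·e^(0.0294·6/12) = 120.4280 × 1.014809 = 122.2114
Value (long) = (F − K)·e^(−rT) = (122.2114 − 115.65) × 0.985408 = 6.4657
Short position value = −(long value) = -CHF 6.47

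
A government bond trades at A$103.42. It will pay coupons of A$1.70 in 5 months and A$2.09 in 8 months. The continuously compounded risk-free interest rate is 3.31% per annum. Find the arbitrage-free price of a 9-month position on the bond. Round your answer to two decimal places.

PV(coupons) I = 1.70·e^(−0.0331·5/12) + 2.09·e^(−0.0331·8/12)
I = 1.6767 + 2.0444 = 3.7211
F = (S − I)·e^(rT) = (103.42 − 3.7211) · e^(0.0331·9/12)
= 99.6989 · e^0.024825 = 99.6989 × 1.025136 = A$102.20

A$102.20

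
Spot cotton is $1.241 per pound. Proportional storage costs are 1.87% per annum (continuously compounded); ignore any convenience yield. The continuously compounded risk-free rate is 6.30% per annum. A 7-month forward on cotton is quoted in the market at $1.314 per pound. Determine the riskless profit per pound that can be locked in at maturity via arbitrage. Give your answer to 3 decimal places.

Fair forward: F* = S·e^(carry·T), with carry = (r + u) = 0.0630 + 0.0187 = 0.0817
F* = 1.241 · e^(0.0817 × 7/12) = 1.241 · e^0.047658 = 1.241 × 1.048812 = $1.3016
Market $1.314 > fair $1.3016: forward overpriced → cash-and-carry (buy spot, short the forward).
At maturity, profit = |F_mkt − F*| = |1.314 − 1.3016| = $0.012 per pound

$0.012 per pound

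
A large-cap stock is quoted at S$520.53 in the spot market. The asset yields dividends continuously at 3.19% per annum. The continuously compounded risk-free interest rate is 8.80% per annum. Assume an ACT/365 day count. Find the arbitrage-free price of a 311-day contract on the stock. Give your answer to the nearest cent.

F = S·e^((r − q)T) = 520.53 · e^((0.0880 − 0.0319) × 311/365)
= 520.53 · e^0.047800 = 520.53 × 1.048961
F = S$546.02

S$546.02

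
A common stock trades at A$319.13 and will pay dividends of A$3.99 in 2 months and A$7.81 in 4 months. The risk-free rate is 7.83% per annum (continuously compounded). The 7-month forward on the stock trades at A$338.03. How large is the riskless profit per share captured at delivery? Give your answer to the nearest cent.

A$16.07 per share

PV(dividends) I = 3.99·e^(−0.0783·2/12) + 7.81·e^(−0.0783·4/12) = 11.5471
Fair forward F* = (S − I)·e^(rT) = (319.13 − 11.5471)·e^0.045675 = 307.5829 × 1.046734 = 321.9575
Market A$338.03 > fair 321.9575: forward overpriced → cash-and-carry (borrow at r, buy the stock and collect the dividends, short the forward).
Profit at T = |F_mkt − F*| = |338.03 − 321.9575| = A$16.07 per share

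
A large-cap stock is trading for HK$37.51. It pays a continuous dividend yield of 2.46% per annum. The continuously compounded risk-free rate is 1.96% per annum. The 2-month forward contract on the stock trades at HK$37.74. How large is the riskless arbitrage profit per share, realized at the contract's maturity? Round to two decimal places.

HK$0.26 per share

Fair forward: F* = S·e^(carry·T), with carry = (r − q) = 0.0196 − 0.0246 = -0.0050
F* = 37.51 · e^(-0.0050 × 2/12) = 37.51 · e^-0.000833 = 37.51 × 0.999167 = HK$37.4788
Market HK$37.74 > fair HK$37.4788: forward overpriced → cash-and-carry (buy spot, short the forward).
At maturity, profit = |F_mkt − F*| = |37.74 − 37.4788| = HK$0.26 per share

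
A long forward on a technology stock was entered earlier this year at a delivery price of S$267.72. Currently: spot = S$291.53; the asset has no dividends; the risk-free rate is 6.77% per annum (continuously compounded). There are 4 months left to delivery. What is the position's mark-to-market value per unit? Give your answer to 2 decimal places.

S$29.78

Current fair forward for the remaining 4 months: F = S·e^(r·T), r = 0.0677
F = 291.53 · e^(0.0677 × 4/12) = 291.53 × 1.022823 = 298.1836
Value of long forward = (F − K)·e^(−rT) = (298.1836 − 267.72) · e^(−0.0677·4/12)
= 30.4636 × 0.977686 = 29.78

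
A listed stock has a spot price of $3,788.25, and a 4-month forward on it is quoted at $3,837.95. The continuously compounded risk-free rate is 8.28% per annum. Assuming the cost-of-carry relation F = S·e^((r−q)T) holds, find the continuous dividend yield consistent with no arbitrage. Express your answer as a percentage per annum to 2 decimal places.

From F = S·e^((r−q)T): (r − q) = ln(F/S)/T
ln(3837.95/3788.25) = ln(1.013120) = 0.013035
(r − q) = 0.013035 / (4/12) = 0.039105
q = r − ln(F/S)/T = 0.0828 − 0.039105 = 0.043695
q = 4.37%

4.37%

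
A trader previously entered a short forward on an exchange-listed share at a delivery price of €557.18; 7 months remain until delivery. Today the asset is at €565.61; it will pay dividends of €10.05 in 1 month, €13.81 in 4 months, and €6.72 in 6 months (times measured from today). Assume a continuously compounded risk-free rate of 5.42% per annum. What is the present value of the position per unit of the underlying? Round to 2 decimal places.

€4.34

PV(remaining dividends) I = 10.05·e^(−0.0542·1/12) + 13.81·e^(−0.0542·4/12) + 6.72·e^(−0.0542·6/12) = 30.1078
Current forward F = (S − I)·e^(rT) = (565.61 − 30.1078)·e^(0.0542·7/12) = 535.5022 × 1.032122 = 552.7036
Value (long) = (F − K)·e^(−rT) = (552.7036 − 557.18) × 0.968878 = -4.3371
Short position value = −(long value) = €4.34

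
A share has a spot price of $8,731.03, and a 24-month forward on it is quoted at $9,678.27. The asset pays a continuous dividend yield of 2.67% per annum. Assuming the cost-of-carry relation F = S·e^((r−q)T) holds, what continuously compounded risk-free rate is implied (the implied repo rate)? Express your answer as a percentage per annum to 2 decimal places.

7.82%

From F = S·e^((r−q)T): (r − q) = ln(F/S)/T
ln(9678.27/8731.03) = ln(1.108491) = 0.103000
(r − q) = 0.103000 / (24/12) = 0.051500
r = ln(F/S)/T + q = 0.051500 + 0.0267 = 0.078200
r = 7.82%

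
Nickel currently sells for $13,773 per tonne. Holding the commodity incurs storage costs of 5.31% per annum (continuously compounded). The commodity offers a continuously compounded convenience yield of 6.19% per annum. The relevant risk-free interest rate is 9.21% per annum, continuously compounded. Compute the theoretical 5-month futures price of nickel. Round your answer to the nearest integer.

$14,259 per tonne

Net carry = r + u − y = 0.0921 + 0.0531 − 0.0619 = 0.0833
F = S·e^((r+u−y)T) = 13773 · e^(0.0833 × 5/12) = 13773 · e^0.034708
= 13773 × 1.035317 = $14,259 per tonne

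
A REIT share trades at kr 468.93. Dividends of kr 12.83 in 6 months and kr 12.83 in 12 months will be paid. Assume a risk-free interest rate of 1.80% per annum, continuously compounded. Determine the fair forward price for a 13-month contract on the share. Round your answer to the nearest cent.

kr 452.35

PV(dividends) I = 12.83·e^(−0.0180·6/12) + 12.83·e^(−0.0180·12/12)
I = 12.7150 + 12.6011 = 25.3161
F = (S − I)·e^(rT) = (468.93 − 25.3161) · e^(0.0180·13/12)
= 443.6139 · e^0.019500 = 443.6139 × 1.019691 = kr 452.35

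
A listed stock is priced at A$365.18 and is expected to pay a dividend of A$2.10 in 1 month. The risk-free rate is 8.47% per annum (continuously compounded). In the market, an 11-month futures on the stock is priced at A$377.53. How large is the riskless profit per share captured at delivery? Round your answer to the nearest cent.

A$14.88 per share

PV(dividends) I = 2.10·e^(−0.0847·1/12) = 2.0852
Fair futures F* = (S − I)·e^(rT) = (365.18 − 2.0852)·e^0.077642 = 363.0948 × 1.080736 = 392.4096
Market A$377.53 < fair 392.4096: forward underpriced → reverse cash-and-carry (short the stock, invest proceeds at r, pay the dividends, go long the forward).
Profit at T = |F_mkt − F*| = |377.53 − 392.4096| = A$14.88 per share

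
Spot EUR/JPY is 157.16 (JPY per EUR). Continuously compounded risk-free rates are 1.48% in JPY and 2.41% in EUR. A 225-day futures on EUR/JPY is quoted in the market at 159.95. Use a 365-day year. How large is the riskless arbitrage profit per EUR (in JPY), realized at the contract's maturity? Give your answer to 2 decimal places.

Fair futures: F* = S·e^(carry·T), with carry = (r_JPY − r_EUR) = 0.0148 − 0.0241 = -0.0093
F* = 157.16 · e^(-0.0093 × 225/365) = 157.16 · e^-0.005733 = 157.16 × 0.994283 = 156.2615
Market 159.95 > fair 156.2615: forward overpriced → cash-and-carry (buy spot, short the forward).
At maturity, profit = |F_mkt − F*| = |159.95 − 156.2615| = 3.69 per EUR (in JPY)

3.69 per EUR (in JPY)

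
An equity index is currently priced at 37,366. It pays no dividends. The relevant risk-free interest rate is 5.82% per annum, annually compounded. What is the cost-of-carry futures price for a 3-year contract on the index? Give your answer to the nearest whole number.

44,277

F = S · (1+r)^T
= 37366 × 1.184959
F = 44,277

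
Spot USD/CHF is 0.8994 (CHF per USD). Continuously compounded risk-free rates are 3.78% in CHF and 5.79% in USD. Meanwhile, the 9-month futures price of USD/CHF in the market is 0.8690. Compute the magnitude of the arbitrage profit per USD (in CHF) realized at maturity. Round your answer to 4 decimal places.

0.0169 per USD (in CHF)

Fair futures: F* = S·e^(carry·T), with carry = (r_CHF − r_USD) = 0.0378 − 0.0579 = -0.0201
F* = 0.8994 · e^(-0.0201 × 9/12) = 0.8994 · e^-0.015075 = 0.8994 × 0.985038 = 0.8859
Market 0.8690 < fair 0.8859: forward underpriced → reverse cash-and-carry (short spot, go long the forward).
At maturity, profit = |F_mkt − F*| = |0.8690 − 0.8859| = 0.0169 per USD (in CHF)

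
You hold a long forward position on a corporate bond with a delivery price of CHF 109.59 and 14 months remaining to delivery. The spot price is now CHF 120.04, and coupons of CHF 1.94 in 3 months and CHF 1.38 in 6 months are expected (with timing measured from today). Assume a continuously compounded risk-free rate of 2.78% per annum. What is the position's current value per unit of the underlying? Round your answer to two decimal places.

CHF 10.66

PV(remaining coupons) I = 1.94·e^(−0.0278·3/12) + 1.38·e^(−0.0278·6/12) = 3.2875
Current forward F = (S − I)·e^(rT) = (120.04 − 3.2875)·e^(0.0278·14/12) = 116.7525 × 1.032965 = 120.6012
Value (long) = (F − K)·e^(−rT) = (120.6012 − 109.59) × 0.968087 = 10.6598
Value = CHF 10.66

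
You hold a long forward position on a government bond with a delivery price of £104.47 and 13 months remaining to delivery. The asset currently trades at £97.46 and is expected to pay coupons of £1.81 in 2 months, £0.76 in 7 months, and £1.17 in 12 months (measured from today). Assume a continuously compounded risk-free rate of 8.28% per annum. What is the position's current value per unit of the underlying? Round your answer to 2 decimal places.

PV(remaining coupons) I = 1.81·e^(−0.0828·2/12) + 0.76·e^(−0.0828·7/12) + 1.17·e^(−0.0828·12/12) = 3.5864
Current forward F = (S − I)·e^(rT) = (97.46 − 3.5864)·e^(0.0828·13/12) = 93.8736 × 1.093846 = 102.6833
Value (long) = (F − K)·e^(−rT) = (102.6833 − 104.47) × 0.914205 = -1.6334
Value = -£1.63

-£1.63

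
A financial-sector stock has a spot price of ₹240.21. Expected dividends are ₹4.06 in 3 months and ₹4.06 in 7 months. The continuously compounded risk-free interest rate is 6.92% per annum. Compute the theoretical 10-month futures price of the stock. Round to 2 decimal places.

₹246.11

PV(dividends) I = 4.06·e^(−0.0692·3/12) + 4.06·e^(−0.0692·7/12)
I = 3.9904 + 3.8994 = 7.8898
F = (S − I)·e^(rT) = (240.21 − 7.8898) · e^(0.0692·10/12)
= 232.3202 · e^0.057667 = 232.3202 × 1.059362 = ₹246.11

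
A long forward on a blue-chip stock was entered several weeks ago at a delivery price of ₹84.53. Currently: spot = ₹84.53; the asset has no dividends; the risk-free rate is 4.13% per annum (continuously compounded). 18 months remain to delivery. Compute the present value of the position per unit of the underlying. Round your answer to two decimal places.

₹5.08

Current fair forward for the remaining 18 months: F = S·e^(r·T), r = 0.0413
F = 84.53 · e^(0.0413 × 18/12) = 84.53 × 1.063909 = 89.9322
Value of long forward = (F − K)·e^(−rT) = (89.9322 − 84.53) · e^(−0.0413·18/12)
= 5.4022 × 0.939930 = 5.08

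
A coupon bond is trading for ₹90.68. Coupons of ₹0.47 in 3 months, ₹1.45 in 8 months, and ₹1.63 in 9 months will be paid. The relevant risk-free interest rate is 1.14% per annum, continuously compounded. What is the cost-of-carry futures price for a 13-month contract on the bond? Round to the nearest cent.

₹88.24

PV(coupons) I = 0.47·e^(−0.0114·3/12) + 1.45·e^(−0.0114·8/12) + 1.63·e^(−0.0114·9/12)
I = 0.4687 + 1.4390 + 1.6161 = 3.5238
F = (S − I)·e^(rT) = (90.68 − 3.5238) · e^(0.0114·13/12)
= 87.1562 · e^0.012350 = 87.1562 × 1.012427 = ₹88.24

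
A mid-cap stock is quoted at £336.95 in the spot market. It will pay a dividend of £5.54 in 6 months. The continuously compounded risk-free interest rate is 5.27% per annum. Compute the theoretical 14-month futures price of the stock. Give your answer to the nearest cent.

£352.58

PV(dividends) I = 5.54·e^(−0.0527·6/12)
I = 5.3959
F = (S − I)·e^(rT) = (336.95 − 5.3959) · e^(0.0527·14/12)
= 331.5541 · e^0.061483 = 331.5541 × 1.063412 = £352.58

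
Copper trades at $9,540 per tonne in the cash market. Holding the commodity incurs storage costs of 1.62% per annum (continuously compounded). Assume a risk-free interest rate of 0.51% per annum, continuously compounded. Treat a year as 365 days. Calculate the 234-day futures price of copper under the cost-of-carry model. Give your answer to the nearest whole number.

Net carry = r + u − y = 0.0051 + 0.0162 − 0.0000 = 0.0213
F = S·e^((r+u−y)T) = 9540 · e^(0.0213 × 234/365) = 9540 · e^0.013655
= 9540 × 1.013749 = $9,671 per tonne

$9,671 per tonne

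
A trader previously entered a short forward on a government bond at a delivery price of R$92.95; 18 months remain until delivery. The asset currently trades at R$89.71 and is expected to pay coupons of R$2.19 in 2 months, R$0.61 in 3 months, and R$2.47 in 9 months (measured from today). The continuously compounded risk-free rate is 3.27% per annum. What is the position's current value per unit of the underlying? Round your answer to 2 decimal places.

R$3.98

PV(remaining coupons) I = 2.19·e^(−0.0327·2/12) + 0.61·e^(−0.0327·3/12) + 2.47·e^(−0.0327·9/12) = 5.1933
Current forward F = (S − I)·e^(rT) = (89.71 − 5.1933)·e^(0.0327·18/12) = 84.5167 × 1.050273 = 88.7656
Value (long) = (F − K)·e^(−rT) = (88.7656 − 92.95) × 0.952134 = -3.9841
Short position value = −(long value) = R$3.98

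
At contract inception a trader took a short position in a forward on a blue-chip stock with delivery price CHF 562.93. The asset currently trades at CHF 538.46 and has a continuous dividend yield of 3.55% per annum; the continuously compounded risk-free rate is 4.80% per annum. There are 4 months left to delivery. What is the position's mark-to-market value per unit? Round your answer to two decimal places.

CHF 21.87

Current fair forward for the remaining 4 months: F = S·e^((r − q)·T), (r − q) = 0.0480 − 0.0355 = 0.0125
F = 538.46 · e^(0.0125 × 4/12) = 538.46 × 1.004175 = 540.7081
Value of long forward = (F − K)·e^(−rT) = (540.7081 − 562.93) · e^(−0.0480·4/12)
= -22.2219 × 0.984127 = -21.87
Short position value = −(long value) = CHF 21.87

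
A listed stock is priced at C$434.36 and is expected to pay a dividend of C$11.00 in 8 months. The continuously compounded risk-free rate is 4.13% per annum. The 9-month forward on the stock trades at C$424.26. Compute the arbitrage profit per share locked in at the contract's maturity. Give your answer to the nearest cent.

PV(dividends) I = 11.00·e^(−0.0413·8/12) = 10.7013
Fair forward F* = (S − I)·e^(rT) = (434.36 − 10.7013)·e^0.030975 = 423.6587 × 1.031460 = 436.9870
Market C$424.26 < fair 436.9870: forward underpriced → reverse cash-and-carry (short the stock, invest proceeds at r, pay the dividends, go long the forward).
Profit at T = |F_mkt − F*| = |424.26 − 436.9870| = C$12.73 per share

C$12.73 per share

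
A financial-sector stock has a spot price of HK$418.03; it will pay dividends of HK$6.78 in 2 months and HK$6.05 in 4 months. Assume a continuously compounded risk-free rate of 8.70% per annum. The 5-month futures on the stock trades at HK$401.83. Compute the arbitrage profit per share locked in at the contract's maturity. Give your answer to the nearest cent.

PV(dividends) I = 6.78·e^(−0.0870·2/12) + 6.05·e^(−0.0870·4/12) = 12.5595
Fair futures F* = (S − I)·e^(rT) = (418.03 − 12.5595)·e^0.036250 = 405.4705 × 1.036915 = 420.4384
Market HK$401.83 < fair 420.4384: forward underpriced → reverse cash-and-carry (short the stock, invest proceeds at r, pay the dividends, go long the forward).
Profit at T = |F_mkt − F*| = |401.83 − 420.4384| = HK$18.61 per share

HK$18.61 per share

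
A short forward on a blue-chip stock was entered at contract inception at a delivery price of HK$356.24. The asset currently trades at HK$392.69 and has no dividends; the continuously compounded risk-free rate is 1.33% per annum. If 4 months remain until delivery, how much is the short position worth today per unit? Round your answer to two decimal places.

Current fair forward for the remaining 4 months: F = S·e^(r·T), r = 0.0133
F = 392.69 · e^(0.0133 × 4/12) = 392.69 × 1.004443 = 394.4347
Value of long forward = (F − K)·e^(−rT) = (394.4347 − 356.24) · e^(−0.0133·4/12)
= 38.1947 × 0.995576 = 38.03
Short position value = −(long value) = -HK$38.03

-HK$38.03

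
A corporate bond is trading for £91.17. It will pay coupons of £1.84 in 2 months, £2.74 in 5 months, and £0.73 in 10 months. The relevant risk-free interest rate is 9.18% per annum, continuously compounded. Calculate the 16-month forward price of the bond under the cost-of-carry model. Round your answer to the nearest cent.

PV(coupons) I = 1.84·e^(−0.0918·2/12) + 2.74·e^(−0.0918·5/12) + 0.73·e^(−0.0918·10/12)
I = 1.8121 + 2.6372 + 0.6762 = 5.1255
F = (S − I)·e^(rT) = (91.17 − 5.1255) · e^(0.0918·16/12)
= 86.0445 · e^0.122400 = 86.0445 × 1.130206 = £97.25

£97.25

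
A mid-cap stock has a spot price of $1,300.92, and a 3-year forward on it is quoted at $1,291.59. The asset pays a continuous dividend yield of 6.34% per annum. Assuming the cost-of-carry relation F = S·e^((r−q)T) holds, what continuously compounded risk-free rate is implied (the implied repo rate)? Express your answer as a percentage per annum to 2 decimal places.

6.10%

From F = S·e^((r−q)T): (r − q) = ln(F/S)/T
ln(1291.59/1300.92) = ln(0.992828) = -0.007198
(r − q) = -0.007198 / (3) = -0.002399
r = ln(F/S)/T + q = -0.002399 + 0.0634 = 0.061001
r = 6.10%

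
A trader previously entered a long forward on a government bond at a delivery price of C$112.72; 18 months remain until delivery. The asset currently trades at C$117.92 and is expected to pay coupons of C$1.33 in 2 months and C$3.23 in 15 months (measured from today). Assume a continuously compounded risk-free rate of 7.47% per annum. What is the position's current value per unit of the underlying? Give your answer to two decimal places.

C$12.89

PV(remaining coupons) I = 1.33·e^(−0.0747·2/12) + 3.23·e^(−0.0747·15/12) = 4.2556
Current forward F = (S − I)·e^(rT) = (117.92 − 4.2556)·e^(0.0747·18/12) = 113.6644 × 1.118569 = 127.1415
Value (long) = (F − K)·e^(−rT) = (127.1415 − 112.72) × 0.894000 = 12.8928
Value = C$12.89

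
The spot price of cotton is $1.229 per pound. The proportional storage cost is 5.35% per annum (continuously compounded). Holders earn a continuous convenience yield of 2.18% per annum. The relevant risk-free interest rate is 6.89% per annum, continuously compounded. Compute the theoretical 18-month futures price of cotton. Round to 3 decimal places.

$1.429 per pound

Net carry = r + u − y = 0.0689 + 0.0535 − 0.0218 = 0.1006
F = S·e^((r+u−y)T) = 1.229 · e^(0.1006 × 18/12) = 1.229 · e^0.150900
= 1.229 × 1.162880 = $1.429 per pound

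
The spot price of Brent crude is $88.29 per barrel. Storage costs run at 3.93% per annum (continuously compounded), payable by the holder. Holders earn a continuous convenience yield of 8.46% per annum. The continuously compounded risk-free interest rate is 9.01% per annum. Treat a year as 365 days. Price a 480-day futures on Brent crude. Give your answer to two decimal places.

$93.65 per barrel

Net carry = r + u − y = 0.0901 + 0.0393 − 0.0846 = 0.0448
F = S·e^((r+u−y)T) = 88.29 · e^(0.0448 × 480/365) = 88.29 · e^0.058915
= 88.29 × 1.060685 = $93.65 per barrel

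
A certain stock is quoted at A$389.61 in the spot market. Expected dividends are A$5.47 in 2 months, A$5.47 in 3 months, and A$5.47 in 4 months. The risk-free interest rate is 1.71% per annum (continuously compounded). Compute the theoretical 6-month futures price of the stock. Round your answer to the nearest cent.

A$376.48

PV(dividends) I = 5.47·e^(−0.0171·2/12) + 5.47·e^(−0.0171·3/12) + 5.47·e^(−0.0171·4/12)
I = 5.4544 + 5.4467 + 5.4389 = 16.3400
F = (S − I)·e^(rT) = (389.61 − 16.3400) · e^(0.0171·6/12)
= 373.2700 · e^0.008550 = 373.2700 × 1.008587 = A$376.48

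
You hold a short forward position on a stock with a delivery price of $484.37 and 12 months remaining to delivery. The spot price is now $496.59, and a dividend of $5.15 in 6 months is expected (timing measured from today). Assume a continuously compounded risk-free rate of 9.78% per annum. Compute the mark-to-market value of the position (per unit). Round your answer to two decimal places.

PV(remaining dividends) I = 5.15·e^(−0.0978·6/12) = 4.9042
Current forward F = (S − I)·e^(rT) = (496.59 − 4.9042)·e^(0.0978·12/12) = 491.6858 × 1.102742 = 542.2026
Value (long) = (F − K)·e^(−rT) = (542.2026 − 484.37) × 0.906830 = 52.4443
Short position value = −(long value) = -$52.44

-$52.44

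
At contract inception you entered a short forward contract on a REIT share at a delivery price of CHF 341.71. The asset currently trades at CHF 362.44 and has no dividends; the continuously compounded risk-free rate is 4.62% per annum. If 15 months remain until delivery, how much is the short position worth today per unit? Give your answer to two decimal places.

Current fair forward for the remaining 15 months: F = S·e^(r·T), r = 0.0462
F = 362.44 · e^(0.0462 × 15/12) = 362.44 × 1.059450 = 383.9871
Value of long forward = (F − K)·e^(−rT) = (383.9871 − 341.71) · e^(−0.0462·15/12)
= 42.2771 × 0.943886 = 39.90
Short position value = −(long value) = -CHF 39.90

-CHF 39.90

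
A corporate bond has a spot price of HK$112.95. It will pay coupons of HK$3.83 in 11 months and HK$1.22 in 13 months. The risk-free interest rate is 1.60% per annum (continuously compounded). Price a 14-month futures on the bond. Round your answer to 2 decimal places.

HK$110.01

PV(coupons) I = 3.83·e^(−0.0160·11/12) + 1.22·e^(−0.0160·13/12)
I = 3.7742 + 1.1990 = 4.9732
F = (S − I)·e^(rT) = (112.95 − 4.9732) · e^(0.0160·14/12)
= 107.9768 · e^0.018667 = 107.9768 × 1.018842 = HK$110.01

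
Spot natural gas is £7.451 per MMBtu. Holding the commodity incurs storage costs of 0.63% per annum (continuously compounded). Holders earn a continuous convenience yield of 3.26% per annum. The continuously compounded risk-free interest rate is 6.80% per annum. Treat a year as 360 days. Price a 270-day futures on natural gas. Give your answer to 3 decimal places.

Net carry = r + u − y = 0.0680 + 0.0063 − 0.0326 = 0.0417
F = S·e^((r+u−y)T) = 7.451 · e^(0.0417 × 270/360) = 7.451 · e^0.031275
= 7.451 × 1.031769 = £7.688 per MMBtu

£7.688 per MMBtu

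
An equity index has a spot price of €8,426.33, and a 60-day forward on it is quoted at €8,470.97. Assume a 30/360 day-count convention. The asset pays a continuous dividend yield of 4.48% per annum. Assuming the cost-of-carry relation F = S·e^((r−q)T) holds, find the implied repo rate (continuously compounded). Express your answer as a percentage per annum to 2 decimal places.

From F = S·e^((r−q)T): (r − q) = ln(F/S)/T
ln(8470.97/8426.33) = ln(1.005298) = 0.005284
(r − q) = 0.005284 / (60/360) = 0.031704
r = ln(F/S)/T + q = 0.031704 + 0.0448 = 0.076504
r = 7.65%

7.65%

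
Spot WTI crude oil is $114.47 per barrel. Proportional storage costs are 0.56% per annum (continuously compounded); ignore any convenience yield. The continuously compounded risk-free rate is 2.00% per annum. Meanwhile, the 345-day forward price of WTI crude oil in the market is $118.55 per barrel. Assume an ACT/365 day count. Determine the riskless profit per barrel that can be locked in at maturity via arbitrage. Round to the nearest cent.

$1.28 per barrel

Fair forward: F* = S·e^(carry·T), with carry = (r + u) = 0.0200 + 0.0056 = 0.0256
F* = 114.47 · e^(0.0256 × 345/365) = 114.47 · e^0.024197 = 114.47 × 1.024492 = $117.2736
Market $118.55 > fair $117.2736: forward overpriced → cash-and-carry (buy spot, short the forward).
At maturity, profit = |F_mkt − F*| = |118.55 − 117.2736| = $1.28 per barrel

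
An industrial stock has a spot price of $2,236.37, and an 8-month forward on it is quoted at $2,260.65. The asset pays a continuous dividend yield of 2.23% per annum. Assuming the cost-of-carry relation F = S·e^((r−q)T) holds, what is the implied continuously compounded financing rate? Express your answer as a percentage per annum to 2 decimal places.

3.85%

From F = S·e^((r−q)T): (r − q) = ln(F/S)/T
ln(2260.65/2236.37) = ln(1.010857) = 0.010798
(r − q) = 0.010798 / (8/12) = 0.016197
r = ln(F/S)/T + q = 0.016197 + 0.0223 = 0.038497
r = 3.85%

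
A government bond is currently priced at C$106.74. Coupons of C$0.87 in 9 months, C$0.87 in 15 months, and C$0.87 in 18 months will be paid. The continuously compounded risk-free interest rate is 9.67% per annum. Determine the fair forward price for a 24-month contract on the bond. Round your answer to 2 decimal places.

PV(coupons) I = 0.87·e^(−0.0967·9/12) + 0.87·e^(−0.0967·15/12) + 0.87·e^(−0.0967·18/12)
I = 0.8091 + 0.7709 + 0.7525 = 2.3325
F = (S − I)·e^(rT) = (106.74 − 2.3325) · e^(0.0967·24/12)
= 104.4075 · e^0.193400 = 104.4075 × 1.213368 = C$126.68

C$126.68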